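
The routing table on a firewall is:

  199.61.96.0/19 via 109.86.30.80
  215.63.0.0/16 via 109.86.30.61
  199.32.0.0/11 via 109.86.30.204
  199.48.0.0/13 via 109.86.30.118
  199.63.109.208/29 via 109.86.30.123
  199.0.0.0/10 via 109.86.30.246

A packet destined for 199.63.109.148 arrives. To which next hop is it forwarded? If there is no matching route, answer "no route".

109.86.30.204

Routes whose prefix contains 199.63.109.148:
  199.0.0.0/10 (199.0.0.0 - 199.63.255.255) -> 109.86.30.246
  199.32.0.0/11 (199.32.0.0 - 199.63.255.255) -> 109.86.30.204
More-specific entries that do NOT match:
  199.63.109.208/29 (199.63.109.208 - 199.63.109.215) does not contain 199.63.109.148
  199.61.96.0/19 (199.61.96.0 - 199.61.127.255) does not contain 199.63.109.148
  215.63.0.0/16 (215.63.0.0 - 215.63.255.255) does not contain 199.63.109.148
  199.48.0.0/13 (199.48.0.0 - 199.55.255.255) does not contain 199.63.109.148
Longest matching prefix is /11 -> next hop 109.86.30.204.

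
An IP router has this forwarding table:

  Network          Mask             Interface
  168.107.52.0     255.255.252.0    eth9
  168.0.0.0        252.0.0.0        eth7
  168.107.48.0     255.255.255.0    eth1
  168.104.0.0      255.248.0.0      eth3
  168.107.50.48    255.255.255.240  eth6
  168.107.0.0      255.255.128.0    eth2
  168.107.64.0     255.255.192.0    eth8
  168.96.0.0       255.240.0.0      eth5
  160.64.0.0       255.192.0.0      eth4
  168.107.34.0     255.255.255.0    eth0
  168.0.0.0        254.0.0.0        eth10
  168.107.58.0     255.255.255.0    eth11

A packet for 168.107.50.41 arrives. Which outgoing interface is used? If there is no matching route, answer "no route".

eth2

Routes whose prefix contains 168.107.50.41:
  168.0.0.0/6 (168.0.0.0 - 171.255.255.255) -> eth7
  168.0.0.0/7 (168.0.0.0 - 169.255.255.255) -> eth10
  168.96.0.0/12 (168.96.0.0 - 168.111.255.255) -> eth5
  168.104.0.0/13 (168.104.0.0 - 168.111.255.255) -> eth3
  168.107.0.0/17 (168.107.0.0 - 168.107.127.255) -> eth2
More-specific entries that do NOT match:
  168.107.50.48/28 (168.107.50.48 - 168.107.50.63) does not contain 168.107.50.41
  168.107.48.0/24 (168.107.48.0 - 168.107.48.255) does not contain 168.107.50.41
  168.107.34.0/24 (168.107.34.0 - 168.107.34.255) does not contain 168.107.50.41
  168.107.58.0/24 (168.107.58.0 - 168.107.58.255) does not contain 168.107.50.41
  168.107.52.0/22 (168.107.52.0 - 168.107.55.255) does not contain 168.107.50.41
  168.107.64.0/18 (168.107.64.0 - 168.107.127.255) does not contain 168.107.50.41
Longest matching prefix is /17 -> interface eth2.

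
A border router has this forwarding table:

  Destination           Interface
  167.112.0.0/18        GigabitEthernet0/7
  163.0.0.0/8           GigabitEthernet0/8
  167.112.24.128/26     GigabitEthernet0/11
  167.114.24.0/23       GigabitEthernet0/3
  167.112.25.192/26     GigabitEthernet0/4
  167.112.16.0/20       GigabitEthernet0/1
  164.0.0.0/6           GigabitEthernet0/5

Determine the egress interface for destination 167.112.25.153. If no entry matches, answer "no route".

Routes whose prefix contains 167.112.25.153:
  164.0.0.0/6 (164.0.0.0 - 167.255.255.255) -> GigabitEthernet0/5
  167.112.0.0/18 (167.112.0.0 - 167.112.63.255) -> GigabitEthernet0/7
  167.112.16.0/20 (167.112.16.0 - 167.112.31.255) -> GigabitEthernet0/1
More-specific entries that do NOT match:
  167.112.24.128/26 (167.112.24.128 - 167.112.24.191) does not contain 167.112.25.153
  167.112.25.192/26 (167.112.25.192 - 167.112.25.255) does not contain 167.112.25.153
  167.114.24.0/23 (167.114.24.0 - 167.114.25.255) does not contain 167.112.25.153
Longest matching prefix is /20 -> interface GigabitEthernet0/1.

GigabitEthernet0/1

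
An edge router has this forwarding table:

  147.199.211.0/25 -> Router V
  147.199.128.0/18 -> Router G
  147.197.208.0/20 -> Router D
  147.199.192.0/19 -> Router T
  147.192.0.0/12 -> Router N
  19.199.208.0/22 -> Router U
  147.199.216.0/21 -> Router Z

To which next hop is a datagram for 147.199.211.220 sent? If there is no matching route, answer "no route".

Router T

Routes whose prefix contains 147.199.211.220:
  147.192.0.0/12 (147.192.0.0 - 147.207.255.255) -> Router N
  147.199.192.0/19 (147.199.192.0 - 147.199.223.255) -> Router T
More-specific entries that do NOT match:
  147.199.211.0/25 (147.199.211.0 - 147.199.211.127) does not contain 147.199.211.220
  19.199.208.0/22 (19.199.208.0 - 19.199.211.255) does not contain 147.199.211.220
  147.199.216.0/21 (147.199.216.0 - 147.199.223.255) does not contain 147.199.211.220
  147.197.208.0/20 (147.197.208.0 - 147.197.223.255) does not contain 147.199.211.220
Longest matching prefix is /19 -> next hop Router T.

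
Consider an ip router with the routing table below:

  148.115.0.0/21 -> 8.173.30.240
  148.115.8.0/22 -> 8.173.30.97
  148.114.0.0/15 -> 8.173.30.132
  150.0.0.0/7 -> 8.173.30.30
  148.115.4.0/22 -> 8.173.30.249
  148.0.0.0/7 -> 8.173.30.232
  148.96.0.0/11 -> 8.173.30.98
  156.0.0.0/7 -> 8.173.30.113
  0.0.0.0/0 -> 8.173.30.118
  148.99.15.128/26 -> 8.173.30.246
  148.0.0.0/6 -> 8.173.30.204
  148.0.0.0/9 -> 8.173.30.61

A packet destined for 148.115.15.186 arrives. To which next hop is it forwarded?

Routes whose prefix contains 148.115.15.186:
  0.0.0.0/0 (default, matches everything) -> 8.173.30.118
  148.0.0.0/6 (148.0.0.0 - 151.255.255.255) -> 8.173.30.204
  148.0.0.0/7 (148.0.0.0 - 149.255.255.255) -> 8.173.30.232
  148.0.0.0/9 (148.0.0.0 - 148.127.255.255) -> 8.173.30.61
  148.96.0.0/11 (148.96.0.0 - 148.127.255.255) -> 8.173.30.98
  148.114.0.0/15 (148.114.0.0 - 148.115.255.255) -> 8.173.30.132
More-specific entries that do NOT match:
  148.99.15.128/26 (148.99.15.128 - 148.99.15.191) does not contain 148.115.15.186
  148.115.8.0/22 (148.115.8.0 - 148.115.11.255) does not contain 148.115.15.186
  148.115.4.0/22 (148.115.4.0 - 148.115.7.255) does not contain 148.115.15.186
  148.115.0.0/21 (148.115.0.0 - 148.115.7.255) does not contain 148.115.15.186
Longest matching prefix is /15 -> next hop 8.173.30.132.

8.173.30.132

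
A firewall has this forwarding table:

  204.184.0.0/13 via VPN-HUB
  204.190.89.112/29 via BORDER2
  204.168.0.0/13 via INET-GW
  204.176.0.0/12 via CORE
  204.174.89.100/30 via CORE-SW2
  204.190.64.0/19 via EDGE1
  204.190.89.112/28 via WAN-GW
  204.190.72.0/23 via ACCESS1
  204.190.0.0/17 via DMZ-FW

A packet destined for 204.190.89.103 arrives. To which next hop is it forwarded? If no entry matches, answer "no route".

Routes whose prefix contains 204.190.89.103:
  204.176.0.0/12 (204.176.0.0 - 204.191.255.255) -> CORE
  204.184.0.0/13 (204.184.0.0 - 204.191.255.255) -> VPN-HUB
  204.190.0.0/17 (204.190.0.0 - 204.190.127.255) -> DMZ-FW
  204.190.64.0/19 (204.190.64.0 - 204.190.95.255) -> EDGE1
More-specific entries that do NOT match:
  204.174.89.100/30 (204.174.89.100 - 204.174.89.103) does not contain 204.190.89.103
  204.190.89.112/29 (204.190.89.112 - 204.190.89.119) does not contain 204.190.89.103
  204.190.89.112/28 (204.190.89.112 - 204.190.89.127) does not contain 204.190.89.103
  204.190.72.0/23 (204.190.72.0 - 204.190.73.255) does not contain 204.190.89.103
Longest matching prefix is /19 -> next hop EDGE1.

EDGE1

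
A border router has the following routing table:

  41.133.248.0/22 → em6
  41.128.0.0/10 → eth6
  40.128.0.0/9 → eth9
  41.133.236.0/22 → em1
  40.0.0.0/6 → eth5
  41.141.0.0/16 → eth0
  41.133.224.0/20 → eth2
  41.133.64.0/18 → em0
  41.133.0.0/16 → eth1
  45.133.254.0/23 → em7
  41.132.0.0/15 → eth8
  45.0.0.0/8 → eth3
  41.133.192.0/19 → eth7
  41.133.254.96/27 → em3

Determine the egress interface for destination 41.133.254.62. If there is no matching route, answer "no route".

eth1

Routes whose prefix contains 41.133.254.62:
  40.0.0.0/6 (40.0.0.0 - 43.255.255.255) -> eth5
  41.128.0.0/10 (41.128.0.0 - 41.191.255.255) -> eth6
  41.132.0.0/15 (41.132.0.0 - 41.133.255.255) -> eth8
  41.133.0.0/16 (41.133.0.0 - 41.133.255.255) -> eth1
More-specific entries that do NOT match:
  41.133.254.96/27 (41.133.254.96 - 41.133.254.127) does not contain 41.133.254.62
  45.133.254.0/23 (45.133.254.0 - 45.133.255.255) does not contain 41.133.254.62
  41.133.248.0/22 (41.133.248.0 - 41.133.251.255) does not contain 41.133.254.62
  41.133.236.0/22 (41.133.236.0 - 41.133.239.255) does not contain 41.133.254.62
  41.133.224.0/20 (41.133.224.0 - 41.133.239.255) does not contain 41.133.254.62
  41.133.192.0/19 (41.133.192.0 - 41.133.223.255) does not contain 41.133.254.62
  41.133.64.0/18 (41.133.64.0 - 41.133.127.255) does not contain 41.133.254.62
Longest matching prefix is /16 -> interface eth1.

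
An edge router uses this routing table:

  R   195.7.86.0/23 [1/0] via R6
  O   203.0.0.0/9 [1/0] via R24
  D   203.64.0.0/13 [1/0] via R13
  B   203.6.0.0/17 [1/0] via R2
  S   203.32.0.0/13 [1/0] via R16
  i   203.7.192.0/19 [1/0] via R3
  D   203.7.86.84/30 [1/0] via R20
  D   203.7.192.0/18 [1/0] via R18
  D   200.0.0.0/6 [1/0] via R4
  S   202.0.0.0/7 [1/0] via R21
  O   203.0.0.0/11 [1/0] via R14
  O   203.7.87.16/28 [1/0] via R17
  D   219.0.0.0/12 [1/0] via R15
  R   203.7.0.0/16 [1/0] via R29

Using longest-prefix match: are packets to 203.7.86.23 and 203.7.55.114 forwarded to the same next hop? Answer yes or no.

203.7.86.23: longest match 203.7.0.0/16 -> R29
203.7.55.114: longest match 203.7.0.0/16 -> R29

yes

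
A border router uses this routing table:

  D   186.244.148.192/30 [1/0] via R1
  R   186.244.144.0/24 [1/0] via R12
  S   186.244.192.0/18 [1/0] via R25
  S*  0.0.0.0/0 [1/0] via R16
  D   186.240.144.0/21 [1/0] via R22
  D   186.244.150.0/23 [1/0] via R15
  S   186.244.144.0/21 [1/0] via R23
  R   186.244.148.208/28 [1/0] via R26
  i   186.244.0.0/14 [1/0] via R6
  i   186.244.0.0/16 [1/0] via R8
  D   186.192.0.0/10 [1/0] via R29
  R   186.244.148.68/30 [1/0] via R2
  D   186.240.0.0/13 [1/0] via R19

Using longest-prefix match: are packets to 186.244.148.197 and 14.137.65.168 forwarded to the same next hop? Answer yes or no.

186.244.148.197: longest match 186.244.144.0/21 -> R23
14.137.65.168: longest match 0.0.0.0/0 -> R16

no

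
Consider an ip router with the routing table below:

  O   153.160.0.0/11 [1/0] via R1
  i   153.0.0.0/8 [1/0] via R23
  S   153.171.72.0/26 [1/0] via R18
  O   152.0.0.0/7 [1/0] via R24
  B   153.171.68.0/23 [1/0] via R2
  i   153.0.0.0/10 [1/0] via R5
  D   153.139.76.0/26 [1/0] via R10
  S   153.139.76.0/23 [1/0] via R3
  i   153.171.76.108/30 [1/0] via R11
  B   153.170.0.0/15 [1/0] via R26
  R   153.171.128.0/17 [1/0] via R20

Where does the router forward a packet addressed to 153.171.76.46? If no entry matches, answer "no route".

R26

Routes whose prefix contains 153.171.76.46:
  152.0.0.0/7 (152.0.0.0 - 153.255.255.255) -> R24
  153.0.0.0/8 (153.0.0.0 - 153.255.255.255) -> R23
  153.160.0.0/11 (153.160.0.0 - 153.191.255.255) -> R1
  153.170.0.0/15 (153.170.0.0 - 153.171.255.255) -> R26
More-specific entries that do NOT match:
  153.171.76.108/30 (153.171.76.108 - 153.171.76.111) does not contain 153.171.76.46
  153.171.72.0/26 (153.171.72.0 - 153.171.72.63) does not contain 153.171.76.46
  153.139.76.0/26 (153.139.76.0 - 153.139.76.63) does not contain 153.171.76.46
  153.171.68.0/23 (153.171.68.0 - 153.171.69.255) does not contain 153.171.76.46
  153.139.76.0/23 (153.139.76.0 - 153.139.77.255) does not contain 153.171.76.46
  153.171.128.0/17 (153.171.128.0 - 153.171.255.255) does not contain 153.171.76.46
Longest matching prefix is /15 -> next hop R26.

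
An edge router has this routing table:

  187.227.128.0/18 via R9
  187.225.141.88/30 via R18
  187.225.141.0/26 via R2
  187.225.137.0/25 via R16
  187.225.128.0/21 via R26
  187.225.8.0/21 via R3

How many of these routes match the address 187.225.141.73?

0

No listed prefix contains 187.225.141.73.
Total matching entries: 0.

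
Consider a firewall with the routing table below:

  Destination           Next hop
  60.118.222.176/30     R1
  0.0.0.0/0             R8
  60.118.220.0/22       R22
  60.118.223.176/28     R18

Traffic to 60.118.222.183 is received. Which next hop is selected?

Routes whose prefix contains 60.118.222.183:
  0.0.0.0/0 (default, matches everything) -> R8
  60.118.220.0/22 (60.118.220.0 - 60.118.223.255) -> R22
More-specific entries that do NOT match:
  60.118.222.176/30 (60.118.222.176 - 60.118.222.179) does not contain 60.118.222.183
  60.118.223.176/28 (60.118.223.176 - 60.118.223.191) does not contain 60.118.222.183
Longest matching prefix is /22 -> next hop R22.

R22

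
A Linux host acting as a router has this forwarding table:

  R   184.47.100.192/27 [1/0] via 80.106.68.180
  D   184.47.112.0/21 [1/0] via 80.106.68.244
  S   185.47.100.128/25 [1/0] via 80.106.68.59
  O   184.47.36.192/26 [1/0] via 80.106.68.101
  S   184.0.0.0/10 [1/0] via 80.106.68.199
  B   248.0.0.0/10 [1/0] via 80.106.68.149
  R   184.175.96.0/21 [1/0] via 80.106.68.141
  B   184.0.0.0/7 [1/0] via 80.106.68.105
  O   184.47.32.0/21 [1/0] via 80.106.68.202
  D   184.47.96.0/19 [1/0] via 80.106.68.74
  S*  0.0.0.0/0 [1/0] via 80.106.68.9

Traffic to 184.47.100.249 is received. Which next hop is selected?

Routes whose prefix contains 184.47.100.249:
  0.0.0.0/0 (default, matches everything) -> 80.106.68.9
  184.0.0.0/7 (184.0.0.0 - 185.255.255.255) -> 80.106.68.105
  184.0.0.0/10 (184.0.0.0 - 184.63.255.255) -> 80.106.68.199
  184.47.96.0/19 (184.47.96.0 - 184.47.127.255) -> 80.106.68.74
More-specific entries that do NOT match:
  184.47.100.192/27 (184.47.100.192 - 184.47.100.223) does not contain 184.47.100.249
  184.47.36.192/26 (184.47.36.192 - 184.47.36.255) does not contain 184.47.100.249
  185.47.100.128/25 (185.47.100.128 - 185.47.100.255) does not contain 184.47.100.249
  184.47.112.0/21 (184.47.112.0 - 184.47.119.255) does not contain 184.47.100.249
  184.175.96.0/21 (184.175.96.0 - 184.175.103.255) does not contain 184.47.100.249
  184.47.32.0/21 (184.47.32.0 - 184.47.39.255) does not contain 184.47.100.249
Longest matching prefix is /19 -> next hop 80.106.68.74.

80.106.68.74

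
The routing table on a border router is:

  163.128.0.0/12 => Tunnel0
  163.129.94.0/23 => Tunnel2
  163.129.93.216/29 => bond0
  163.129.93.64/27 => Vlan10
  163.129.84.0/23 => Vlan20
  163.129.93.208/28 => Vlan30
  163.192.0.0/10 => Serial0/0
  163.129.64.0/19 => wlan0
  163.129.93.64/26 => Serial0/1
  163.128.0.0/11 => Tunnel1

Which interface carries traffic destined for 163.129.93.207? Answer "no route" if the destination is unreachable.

wlan0

Routes whose prefix contains 163.129.93.207:
  163.128.0.0/11 (163.128.0.0 - 163.159.255.255) -> Tunnel1
  163.128.0.0/12 (163.128.0.0 - 163.143.255.255) -> Tunnel0
  163.129.64.0/19 (163.129.64.0 - 163.129.95.255) -> wlan0
More-specific entries that do NOT match:
  163.129.93.216/29 (163.129.93.216 - 163.129.93.223) does not contain 163.129.93.207
  163.129.93.208/28 (163.129.93.208 - 163.129.93.223) does not contain 163.129.93.207
  163.129.93.64/27 (163.129.93.64 - 163.129.93.95) does not contain 163.129.93.207
  163.129.93.64/26 (163.129.93.64 - 163.129.93.127) does not contain 163.129.93.207
  163.129.94.0/23 (163.129.94.0 - 163.129.95.255) does not contain 163.129.93.207
  163.129.84.0/23 (163.129.84.0 - 163.129.85.255) does not contain 163.129.93.207
Longest matching prefix is /19 -> interface wlan0.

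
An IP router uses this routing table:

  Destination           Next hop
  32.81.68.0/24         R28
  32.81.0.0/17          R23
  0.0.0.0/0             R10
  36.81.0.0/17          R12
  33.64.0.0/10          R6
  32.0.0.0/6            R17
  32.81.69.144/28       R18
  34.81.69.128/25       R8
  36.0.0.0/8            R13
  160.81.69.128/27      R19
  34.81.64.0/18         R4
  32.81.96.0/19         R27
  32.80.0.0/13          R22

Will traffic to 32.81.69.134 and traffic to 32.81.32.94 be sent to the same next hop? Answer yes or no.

32.81.69.134: longest match 32.81.0.0/17 -> R23
32.81.32.94: longest match 32.81.0.0/17 -> R23

yes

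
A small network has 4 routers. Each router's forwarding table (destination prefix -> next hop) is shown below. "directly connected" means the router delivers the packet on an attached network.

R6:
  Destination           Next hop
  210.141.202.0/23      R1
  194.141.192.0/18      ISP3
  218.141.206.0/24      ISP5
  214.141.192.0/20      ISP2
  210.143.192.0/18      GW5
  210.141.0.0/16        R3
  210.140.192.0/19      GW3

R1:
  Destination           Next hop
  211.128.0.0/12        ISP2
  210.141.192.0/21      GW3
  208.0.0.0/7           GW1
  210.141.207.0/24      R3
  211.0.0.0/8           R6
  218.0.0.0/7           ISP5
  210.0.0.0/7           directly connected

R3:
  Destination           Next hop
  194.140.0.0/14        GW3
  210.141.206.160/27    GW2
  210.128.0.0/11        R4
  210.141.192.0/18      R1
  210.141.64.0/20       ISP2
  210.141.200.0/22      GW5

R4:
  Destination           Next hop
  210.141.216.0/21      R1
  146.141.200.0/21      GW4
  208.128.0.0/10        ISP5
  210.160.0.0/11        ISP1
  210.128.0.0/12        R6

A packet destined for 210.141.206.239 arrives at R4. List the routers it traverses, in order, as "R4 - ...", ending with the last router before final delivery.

At R4: longest match for 210.141.206.239 is 210.128.0.0/12 -> R6
At R6: longest match for 210.141.206.239 is 210.141.0.0/16 -> R3
At R3: longest match for 210.141.206.239 is 210.141.192.0/18 -> R1
At R1: longest match for 210.141.206.239 is 210.0.0.0/7 -> directly connected

R4 - R6 - R3 - R1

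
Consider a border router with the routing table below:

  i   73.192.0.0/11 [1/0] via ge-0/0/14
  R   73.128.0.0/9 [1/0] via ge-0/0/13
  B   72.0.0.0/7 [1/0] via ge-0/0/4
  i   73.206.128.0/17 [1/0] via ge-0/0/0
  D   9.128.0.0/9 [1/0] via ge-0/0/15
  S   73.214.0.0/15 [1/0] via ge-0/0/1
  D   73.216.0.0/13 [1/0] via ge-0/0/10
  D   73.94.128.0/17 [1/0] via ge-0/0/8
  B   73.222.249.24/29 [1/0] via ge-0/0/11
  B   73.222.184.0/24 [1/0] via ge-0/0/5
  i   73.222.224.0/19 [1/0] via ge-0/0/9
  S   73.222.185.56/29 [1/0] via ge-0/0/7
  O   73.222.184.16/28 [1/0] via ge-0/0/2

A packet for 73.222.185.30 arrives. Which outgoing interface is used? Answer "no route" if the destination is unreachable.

ge-0/0/10

Routes whose prefix contains 73.222.185.30:
  72.0.0.0/7 (72.0.0.0 - 73.255.255.255) -> ge-0/0/4
  73.128.0.0/9 (73.128.0.0 - 73.255.255.255) -> ge-0/0/13
  73.192.0.0/11 (73.192.0.0 - 73.223.255.255) -> ge-0/0/14
  73.216.0.0/13 (73.216.0.0 - 73.223.255.255) -> ge-0/0/10
More-specific entries that do NOT match:
  73.222.249.24/29 (73.222.249.24 - 73.222.249.31) does not contain 73.222.185.30
  73.222.185.56/29 (73.222.185.56 - 73.222.185.63) does not contain 73.222.185.30
  73.222.184.16/28 (73.222.184.16 - 73.222.184.31) does not contain 73.222.185.30
  73.222.184.0/24 (73.222.184.0 - 73.222.184.255) does not contain 73.222.185.30
  73.222.224.0/19 (73.222.224.0 - 73.222.255.255) does not contain 73.222.185.30
  73.206.128.0/17 (73.206.128.0 - 73.206.255.255) does not contain 73.222.185.30
  73.94.128.0/17 (73.94.128.0 - 73.94.255.255) does not contain 73.222.185.30
  73.214.0.0/15 (73.214.0.0 - 73.215.255.255) does not contain 73.222.185.30
Longest matching prefix is /13 -> interface ge-0/0/10.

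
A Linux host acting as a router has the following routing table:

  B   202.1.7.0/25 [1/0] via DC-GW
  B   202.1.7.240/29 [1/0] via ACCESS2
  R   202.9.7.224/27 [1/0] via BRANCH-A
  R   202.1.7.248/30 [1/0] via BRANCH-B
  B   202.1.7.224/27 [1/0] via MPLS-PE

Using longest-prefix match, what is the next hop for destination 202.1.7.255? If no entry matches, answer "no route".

Routes whose prefix contains 202.1.7.255:
  202.1.7.224/27 (202.1.7.224 - 202.1.7.255) -> MPLS-PE
More-specific entries that do NOT match:
  202.1.7.248/30 (202.1.7.248 - 202.1.7.251) does not contain 202.1.7.255
  202.1.7.240/29 (202.1.7.240 - 202.1.7.247) does not contain 202.1.7.255
Longest matching prefix is /27 -> next hop MPLS-PE.

MPLS-PE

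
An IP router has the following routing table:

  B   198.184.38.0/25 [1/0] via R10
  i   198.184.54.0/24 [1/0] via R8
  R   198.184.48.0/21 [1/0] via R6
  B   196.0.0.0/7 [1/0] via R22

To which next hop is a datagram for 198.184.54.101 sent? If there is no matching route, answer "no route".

Routes whose prefix contains 198.184.54.101:
  198.184.48.0/21 (198.184.48.0 - 198.184.55.255) -> R6
  198.184.54.0/24 (198.184.54.0 - 198.184.54.255) -> R8
More-specific entries that do NOT match:
  198.184.38.0/25 (198.184.38.0 - 198.184.38.127) does not contain 198.184.54.101
Longest matching prefix is /24 -> next hop R8.

R8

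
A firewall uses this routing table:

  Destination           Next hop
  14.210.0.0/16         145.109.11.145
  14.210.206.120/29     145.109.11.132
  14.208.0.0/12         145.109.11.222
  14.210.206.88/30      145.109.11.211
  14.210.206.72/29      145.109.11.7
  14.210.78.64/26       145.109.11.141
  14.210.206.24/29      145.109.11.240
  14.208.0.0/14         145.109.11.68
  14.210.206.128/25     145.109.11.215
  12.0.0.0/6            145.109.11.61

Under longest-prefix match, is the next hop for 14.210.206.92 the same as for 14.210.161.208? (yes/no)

14.210.206.92: longest match 14.210.0.0/16 -> 145.109.11.145
14.210.161.208: longest match 14.210.0.0/16 -> 145.109.11.145

yes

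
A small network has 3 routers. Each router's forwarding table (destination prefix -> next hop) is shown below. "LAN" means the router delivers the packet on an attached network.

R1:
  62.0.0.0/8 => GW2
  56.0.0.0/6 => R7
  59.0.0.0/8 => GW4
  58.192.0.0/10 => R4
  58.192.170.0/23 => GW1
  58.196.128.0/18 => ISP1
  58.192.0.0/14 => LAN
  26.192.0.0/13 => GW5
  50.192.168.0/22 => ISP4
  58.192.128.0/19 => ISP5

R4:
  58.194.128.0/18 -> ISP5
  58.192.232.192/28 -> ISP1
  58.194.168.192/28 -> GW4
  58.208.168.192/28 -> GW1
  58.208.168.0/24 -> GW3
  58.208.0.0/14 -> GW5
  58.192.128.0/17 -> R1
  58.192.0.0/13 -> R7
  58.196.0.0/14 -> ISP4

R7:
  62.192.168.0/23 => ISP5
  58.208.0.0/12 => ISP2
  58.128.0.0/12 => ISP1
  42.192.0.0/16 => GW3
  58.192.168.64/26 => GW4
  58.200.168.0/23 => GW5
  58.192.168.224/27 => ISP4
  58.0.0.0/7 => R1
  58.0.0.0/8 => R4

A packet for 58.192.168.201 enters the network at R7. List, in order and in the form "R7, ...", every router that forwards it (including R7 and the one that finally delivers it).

R7, R4, R1

At R7: longest match for 58.192.168.201 is 58.0.0.0/8 -> R4
At R4: longest match for 58.192.168.201 is 58.192.128.0/17 -> R1
At R1: longest match for 58.192.168.201 is 58.192.0.0/14 -> LAN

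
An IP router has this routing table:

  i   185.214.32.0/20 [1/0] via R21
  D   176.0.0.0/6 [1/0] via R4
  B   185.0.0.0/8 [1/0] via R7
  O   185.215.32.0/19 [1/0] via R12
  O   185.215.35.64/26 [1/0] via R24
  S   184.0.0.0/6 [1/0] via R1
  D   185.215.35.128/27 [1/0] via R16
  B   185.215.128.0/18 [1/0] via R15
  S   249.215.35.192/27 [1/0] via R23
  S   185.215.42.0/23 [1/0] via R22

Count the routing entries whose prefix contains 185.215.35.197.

3

Prefixes containing 185.215.35.197:
  184.0.0.0/6 (184.0.0.0 - 187.255.255.255)
  185.0.0.0/8 (185.0.0.0 - 185.255.255.255)
  185.215.32.0/19 (185.215.32.0 - 185.215.63.255)
Total matching entries: 3.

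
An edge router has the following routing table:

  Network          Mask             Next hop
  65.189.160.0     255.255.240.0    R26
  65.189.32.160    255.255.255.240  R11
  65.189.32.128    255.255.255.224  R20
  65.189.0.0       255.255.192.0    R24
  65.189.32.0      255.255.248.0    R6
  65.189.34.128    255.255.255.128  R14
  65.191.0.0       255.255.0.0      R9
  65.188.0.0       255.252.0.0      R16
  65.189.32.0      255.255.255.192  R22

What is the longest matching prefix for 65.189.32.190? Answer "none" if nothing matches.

Entries matching 65.189.32.190:
  65.188.0.0/14 (65.188.0.0 - 65.191.255.255)
  65.189.0.0/18 (65.189.0.0 - 65.189.63.255)
  65.189.32.0/21 (65.189.32.0 - 65.189.39.255)
Most specific is 65.189.32.0/21.

65.189.32.0/21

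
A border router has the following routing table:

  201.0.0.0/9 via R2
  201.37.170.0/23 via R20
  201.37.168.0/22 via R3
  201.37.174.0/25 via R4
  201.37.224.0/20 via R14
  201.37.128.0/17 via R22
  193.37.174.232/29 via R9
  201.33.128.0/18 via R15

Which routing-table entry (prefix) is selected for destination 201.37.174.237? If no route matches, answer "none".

Entries matching 201.37.174.237:
  201.0.0.0/9 (201.0.0.0 - 201.127.255.255)
  201.37.128.0/17 (201.37.128.0 - 201.37.255.255)
Most specific is 201.37.128.0/17.

201.37.128.0/17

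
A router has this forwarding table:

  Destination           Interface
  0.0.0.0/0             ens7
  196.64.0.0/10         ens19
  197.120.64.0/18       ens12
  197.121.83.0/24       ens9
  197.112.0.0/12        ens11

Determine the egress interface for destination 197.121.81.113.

Routes whose prefix contains 197.121.81.113:
  0.0.0.0/0 (default, matches everything) -> ens7
  197.112.0.0/12 (197.112.0.0 - 197.127.255.255) -> ens11
More-specific entries that do NOT match:
  197.121.83.0/24 (197.121.83.0 - 197.121.83.255) does not contain 197.121.81.113
  197.120.64.0/18 (197.120.64.0 - 197.120.127.255) does not contain 197.121.81.113
Longest matching prefix is /12 -> interface ens11.

ens11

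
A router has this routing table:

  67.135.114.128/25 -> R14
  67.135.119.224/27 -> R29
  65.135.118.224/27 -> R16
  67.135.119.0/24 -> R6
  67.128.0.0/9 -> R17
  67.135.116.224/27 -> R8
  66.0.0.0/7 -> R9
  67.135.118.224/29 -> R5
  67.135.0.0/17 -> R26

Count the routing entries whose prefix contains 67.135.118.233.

Prefixes containing 67.135.118.233:
  66.0.0.0/7 (66.0.0.0 - 67.255.255.255)
  67.128.0.0/9 (67.128.0.0 - 67.255.255.255)
  67.135.0.0/17 (67.135.0.0 - 67.135.127.255)
Total matching entries: 3.

3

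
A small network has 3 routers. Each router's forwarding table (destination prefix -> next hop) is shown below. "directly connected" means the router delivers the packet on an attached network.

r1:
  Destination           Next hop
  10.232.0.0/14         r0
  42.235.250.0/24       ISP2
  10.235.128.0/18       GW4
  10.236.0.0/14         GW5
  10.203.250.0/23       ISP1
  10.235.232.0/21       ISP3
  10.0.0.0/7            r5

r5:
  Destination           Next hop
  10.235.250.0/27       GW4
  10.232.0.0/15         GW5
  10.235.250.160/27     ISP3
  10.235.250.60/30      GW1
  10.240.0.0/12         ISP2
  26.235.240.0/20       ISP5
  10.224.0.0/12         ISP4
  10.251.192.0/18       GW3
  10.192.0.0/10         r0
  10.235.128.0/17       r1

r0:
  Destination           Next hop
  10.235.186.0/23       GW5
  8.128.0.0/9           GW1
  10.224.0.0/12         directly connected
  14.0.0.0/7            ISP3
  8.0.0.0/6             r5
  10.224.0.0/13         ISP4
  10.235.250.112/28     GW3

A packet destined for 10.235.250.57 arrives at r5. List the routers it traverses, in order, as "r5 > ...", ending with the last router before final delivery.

r5 > r1 > r0

At r5: longest match for 10.235.250.57 is 10.235.128.0/17 -> r1
At r1: longest match for 10.235.250.57 is 10.232.0.0/14 -> r0
At r0: longest match for 10.235.250.57 is 10.224.0.0/12 -> directly connected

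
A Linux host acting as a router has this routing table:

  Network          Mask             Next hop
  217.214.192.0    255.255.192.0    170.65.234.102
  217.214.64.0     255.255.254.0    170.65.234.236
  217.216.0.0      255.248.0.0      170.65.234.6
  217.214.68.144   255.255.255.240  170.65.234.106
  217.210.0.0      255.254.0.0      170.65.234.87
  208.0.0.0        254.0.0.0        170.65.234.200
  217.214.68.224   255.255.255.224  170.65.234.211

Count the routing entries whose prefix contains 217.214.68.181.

No listed prefix contains 217.214.68.181.
Total matching entries: 0.

0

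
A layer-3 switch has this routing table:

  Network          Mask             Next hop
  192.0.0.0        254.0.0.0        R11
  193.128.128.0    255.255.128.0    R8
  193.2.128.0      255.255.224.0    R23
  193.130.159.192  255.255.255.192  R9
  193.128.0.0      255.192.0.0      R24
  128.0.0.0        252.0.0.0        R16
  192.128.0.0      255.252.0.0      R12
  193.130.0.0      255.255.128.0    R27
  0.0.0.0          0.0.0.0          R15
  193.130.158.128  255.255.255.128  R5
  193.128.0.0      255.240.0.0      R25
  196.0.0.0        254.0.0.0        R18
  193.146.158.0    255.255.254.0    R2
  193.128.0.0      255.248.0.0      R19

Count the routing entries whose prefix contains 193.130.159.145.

Prefixes containing 193.130.159.145:
  0.0.0.0/0 (default, matches everything)
  192.0.0.0/7 (192.0.0.0 - 193.255.255.255)
  193.128.0.0/10 (193.128.0.0 - 193.191.255.255)
  193.128.0.0/12 (193.128.0.0 - 193.143.255.255)
  193.128.0.0/13 (193.128.0.0 - 193.135.255.255)
Total matching entries: 5.

5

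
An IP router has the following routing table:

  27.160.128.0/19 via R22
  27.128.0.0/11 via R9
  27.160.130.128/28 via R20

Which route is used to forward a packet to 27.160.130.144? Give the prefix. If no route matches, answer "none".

Entries matching 27.160.130.144:
  27.160.128.0/19 (27.160.128.0 - 27.160.159.255)
Most specific is 27.160.128.0/19.

27.160.128.0/19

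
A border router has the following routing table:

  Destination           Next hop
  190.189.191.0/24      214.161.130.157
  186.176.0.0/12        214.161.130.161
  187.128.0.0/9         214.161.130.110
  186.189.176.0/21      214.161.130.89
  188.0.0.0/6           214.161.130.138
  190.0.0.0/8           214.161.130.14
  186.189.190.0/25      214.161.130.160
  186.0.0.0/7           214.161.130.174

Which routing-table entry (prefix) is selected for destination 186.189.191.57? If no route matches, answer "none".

Entries matching 186.189.191.57:
  186.0.0.0/7 (186.0.0.0 - 187.255.255.255)
  186.176.0.0/12 (186.176.0.0 - 186.191.255.255)
Most specific is 186.176.0.0/12.

186.176.0.0/12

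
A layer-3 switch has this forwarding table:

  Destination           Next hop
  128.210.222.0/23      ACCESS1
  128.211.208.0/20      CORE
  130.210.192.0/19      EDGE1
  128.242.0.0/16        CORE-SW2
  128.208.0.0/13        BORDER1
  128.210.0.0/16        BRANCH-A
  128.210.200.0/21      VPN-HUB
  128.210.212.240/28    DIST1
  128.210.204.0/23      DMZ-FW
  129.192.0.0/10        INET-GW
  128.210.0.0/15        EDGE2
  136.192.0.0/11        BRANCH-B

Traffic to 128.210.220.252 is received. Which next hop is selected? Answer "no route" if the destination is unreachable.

Routes whose prefix contains 128.210.220.252:
  128.208.0.0/13 (128.208.0.0 - 128.215.255.255) -> BORDER1
  128.210.0.0/15 (128.210.0.0 - 128.211.255.255) -> EDGE2
  128.210.0.0/16 (128.210.0.0 - 128.210.255.255) -> BRANCH-A
More-specific entries that do NOT match:
  128.210.212.240/28 (128.210.212.240 - 128.210.212.255) does not contain 128.210.220.252
  128.210.222.0/23 (128.210.222.0 - 128.210.223.255) does not contain 128.210.220.252
  128.210.204.0/23 (128.210.204.0 - 128.210.205.255) does not contain 128.210.220.252
  128.210.200.0/21 (128.210.200.0 - 128.210.207.255) does not contain 128.210.220.252
  128.211.208.0/20 (128.211.208.0 - 128.211.223.255) does not contain 128.210.220.252
  130.210.192.0/19 (130.210.192.0 - 130.210.223.255) does not contain 128.210.220.252
Longest matching prefix is /16 -> next hop BRANCH-A.

BRANCH-A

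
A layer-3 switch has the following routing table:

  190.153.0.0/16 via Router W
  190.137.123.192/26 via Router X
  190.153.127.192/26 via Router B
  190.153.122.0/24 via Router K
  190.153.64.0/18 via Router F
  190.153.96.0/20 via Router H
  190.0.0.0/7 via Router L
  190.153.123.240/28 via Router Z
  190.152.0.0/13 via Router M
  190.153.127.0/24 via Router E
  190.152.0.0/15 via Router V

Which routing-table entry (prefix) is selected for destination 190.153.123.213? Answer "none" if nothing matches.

Entries matching 190.153.123.213:
  190.0.0.0/7 (190.0.0.0 - 191.255.255.255)
  190.152.0.0/13 (190.152.0.0 - 190.159.255.255)
  190.152.0.0/15 (190.152.0.0 - 190.153.255.255)
  190.153.0.0/16 (190.153.0.0 - 190.153.255.255)
  190.153.64.0/18 (190.153.64.0 - 190.153.127.255)
Most specific is 190.153.64.0/18.

190.153.64.0/18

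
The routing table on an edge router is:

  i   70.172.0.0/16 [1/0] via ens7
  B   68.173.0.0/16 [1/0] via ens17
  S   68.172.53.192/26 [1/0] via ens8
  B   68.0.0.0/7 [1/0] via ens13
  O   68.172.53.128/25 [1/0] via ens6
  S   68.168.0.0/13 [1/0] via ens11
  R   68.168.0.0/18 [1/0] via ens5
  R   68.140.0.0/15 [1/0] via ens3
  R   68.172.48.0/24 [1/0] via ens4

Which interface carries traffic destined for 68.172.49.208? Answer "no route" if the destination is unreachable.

ens11

Routes whose prefix contains 68.172.49.208:
  68.0.0.0/7 (68.0.0.0 - 69.255.255.255) -> ens13
  68.168.0.0/13 (68.168.0.0 - 68.175.255.255) -> ens11
More-specific entries that do NOT match:
  68.172.53.192/26 (68.172.53.192 - 68.172.53.255) does not contain 68.172.49.208
  68.172.53.128/25 (68.172.53.128 - 68.172.53.255) does not contain 68.172.49.208
  68.172.48.0/24 (68.172.48.0 - 68.172.48.255) does not contain 68.172.49.208
  68.168.0.0/18 (68.168.0.0 - 68.168.63.255) does not contain 68.172.49.208
  70.172.0.0/16 (70.172.0.0 - 70.172.255.255) does not contain 68.172.49.208
  68.173.0.0/16 (68.173.0.0 - 68.173.255.255) does not contain 68.172.49.208
  68.140.0.0/15 (68.140.0.0 - 68.141.255.255) does not contain 68.172.49.208
Longest matching prefix is /13 -> interface ens11.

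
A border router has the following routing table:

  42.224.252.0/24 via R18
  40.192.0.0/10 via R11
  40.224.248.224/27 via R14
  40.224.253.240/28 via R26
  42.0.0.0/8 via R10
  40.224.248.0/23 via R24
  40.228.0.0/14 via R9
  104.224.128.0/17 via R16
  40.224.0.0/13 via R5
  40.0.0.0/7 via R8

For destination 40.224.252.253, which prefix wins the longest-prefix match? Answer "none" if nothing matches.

Entries matching 40.224.252.253:
  40.0.0.0/7 (40.0.0.0 - 41.255.255.255)
  40.192.0.0/10 (40.192.0.0 - 40.255.255.255)
  40.224.0.0/13 (40.224.0.0 - 40.231.255.255)
Most specific is 40.224.0.0/13.

40.224.0.0/13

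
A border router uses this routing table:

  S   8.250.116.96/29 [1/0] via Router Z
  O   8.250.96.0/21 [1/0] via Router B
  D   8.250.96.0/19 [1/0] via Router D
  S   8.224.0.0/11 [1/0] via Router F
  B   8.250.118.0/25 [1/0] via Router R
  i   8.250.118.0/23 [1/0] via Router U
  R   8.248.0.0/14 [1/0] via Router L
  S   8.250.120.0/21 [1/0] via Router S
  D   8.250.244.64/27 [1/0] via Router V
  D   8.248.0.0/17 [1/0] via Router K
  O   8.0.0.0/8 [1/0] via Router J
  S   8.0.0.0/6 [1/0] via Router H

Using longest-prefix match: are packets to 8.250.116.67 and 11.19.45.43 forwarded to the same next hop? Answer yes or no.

8.250.116.67: longest match 8.250.96.0/19 -> Router D
11.19.45.43: longest match 8.0.0.0/6 -> Router H

no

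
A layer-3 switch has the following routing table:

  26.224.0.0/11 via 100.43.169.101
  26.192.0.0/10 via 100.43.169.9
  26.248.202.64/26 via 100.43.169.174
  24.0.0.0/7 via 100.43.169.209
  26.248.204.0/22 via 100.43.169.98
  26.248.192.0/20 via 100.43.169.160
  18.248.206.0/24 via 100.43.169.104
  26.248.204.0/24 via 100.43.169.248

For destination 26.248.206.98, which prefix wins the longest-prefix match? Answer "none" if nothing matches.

Entries matching 26.248.206.98:
  26.192.0.0/10 (26.192.0.0 - 26.255.255.255)
  26.224.0.0/11 (26.224.0.0 - 26.255.255.255)
  26.248.192.0/20 (26.248.192.0 - 26.248.207.255)
  26.248.204.0/22 (26.248.204.0 - 26.248.207.255)
Most specific is 26.248.204.0/22.

26.248.204.0/22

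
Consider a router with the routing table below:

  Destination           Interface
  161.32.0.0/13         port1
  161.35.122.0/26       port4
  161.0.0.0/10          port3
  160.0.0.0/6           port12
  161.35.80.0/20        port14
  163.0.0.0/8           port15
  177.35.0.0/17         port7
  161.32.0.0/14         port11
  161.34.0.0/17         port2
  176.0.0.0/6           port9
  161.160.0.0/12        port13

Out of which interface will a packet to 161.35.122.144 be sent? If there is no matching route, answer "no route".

Routes whose prefix contains 161.35.122.144:
  160.0.0.0/6 (160.0.0.0 - 163.255.255.255) -> port12
  161.0.0.0/10 (161.0.0.0 - 161.63.255.255) -> port3
  161.32.0.0/13 (161.32.0.0 - 161.39.255.255) -> port1
  161.32.0.0/14 (161.32.0.0 - 161.35.255.255) -> port11
More-specific entries that do NOT match:
  161.35.122.0/26 (161.35.122.0 - 161.35.122.63) does not contain 161.35.122.144
  161.35.80.0/20 (161.35.80.0 - 161.35.95.255) does not contain 161.35.122.144
  177.35.0.0/17 (177.35.0.0 - 177.35.127.255) does not contain 161.35.122.144
  161.34.0.0/17 (161.34.0.0 - 161.34.127.255) does not contain 161.35.122.144
Longest matching prefix is /14 -> interface port11.

port11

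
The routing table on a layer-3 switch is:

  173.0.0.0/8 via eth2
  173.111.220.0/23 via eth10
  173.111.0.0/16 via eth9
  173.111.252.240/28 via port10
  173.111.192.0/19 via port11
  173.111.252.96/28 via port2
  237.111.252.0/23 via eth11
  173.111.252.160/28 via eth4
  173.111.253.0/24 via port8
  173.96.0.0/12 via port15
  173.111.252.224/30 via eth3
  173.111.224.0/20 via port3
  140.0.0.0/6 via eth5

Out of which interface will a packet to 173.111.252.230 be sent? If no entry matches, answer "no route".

eth9

Routes whose prefix contains 173.111.252.230:
  173.0.0.0/8 (173.0.0.0 - 173.255.255.255) -> eth2
  173.96.0.0/12 (173.96.0.0 - 173.111.255.255) -> port15
  173.111.0.0/16 (173.111.0.0 - 173.111.255.255) -> eth9
More-specific entries that do NOT match:
  173.111.252.224/30 (173.111.252.224 - 173.111.252.227) does not contain 173.111.252.230
  173.111.252.240/28 (173.111.252.240 - 173.111.252.255) does not contain 173.111.252.230
  173.111.252.96/28 (173.111.252.96 - 173.111.252.111) does not contain 173.111.252.230
  173.111.252.160/28 (173.111.252.160 - 173.111.252.175) does not contain 173.111.252.230
  173.111.253.0/24 (173.111.253.0 - 173.111.253.255) does not contain 173.111.252.230
  173.111.220.0/23 (173.111.220.0 - 173.111.221.255) does not contain 173.111.252.230
  237.111.252.0/23 (237.111.252.0 - 237.111.253.255) does not contain 173.111.252.230
  173.111.224.0/20 (173.111.224.0 - 173.111.239.255) does not contain 173.111.252.230
  173.111.192.0/19 (173.111.192.0 - 173.111.223.255) does not contain 173.111.252.230
Longest matching prefix is /16 -> interface eth9.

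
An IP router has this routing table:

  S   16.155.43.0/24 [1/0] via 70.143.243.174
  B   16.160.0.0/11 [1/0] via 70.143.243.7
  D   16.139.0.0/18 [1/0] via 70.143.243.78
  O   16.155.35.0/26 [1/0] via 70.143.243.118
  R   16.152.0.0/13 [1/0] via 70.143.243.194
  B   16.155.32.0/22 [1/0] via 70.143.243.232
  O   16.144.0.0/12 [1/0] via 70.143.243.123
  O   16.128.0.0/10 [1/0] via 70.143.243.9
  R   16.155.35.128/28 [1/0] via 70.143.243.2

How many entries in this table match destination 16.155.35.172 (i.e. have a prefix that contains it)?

4

Prefixes containing 16.155.35.172:
  16.128.0.0/10 (16.128.0.0 - 16.191.255.255)
  16.144.0.0/12 (16.144.0.0 - 16.159.255.255)
  16.152.0.0/13 (16.152.0.0 - 16.159.255.255)
  16.155.32.0/22 (16.155.32.0 - 16.155.35.255)
Total matching entries: 4.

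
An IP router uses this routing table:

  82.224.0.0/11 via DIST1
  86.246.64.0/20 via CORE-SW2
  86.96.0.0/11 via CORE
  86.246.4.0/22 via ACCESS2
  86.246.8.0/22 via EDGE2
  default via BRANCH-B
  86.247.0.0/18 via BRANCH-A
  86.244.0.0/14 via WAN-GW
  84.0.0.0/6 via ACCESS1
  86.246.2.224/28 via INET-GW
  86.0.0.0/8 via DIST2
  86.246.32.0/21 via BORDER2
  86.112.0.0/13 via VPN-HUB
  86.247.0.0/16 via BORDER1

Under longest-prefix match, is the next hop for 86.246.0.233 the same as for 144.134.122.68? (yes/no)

no

86.246.0.233: longest match 86.244.0.0/14 -> WAN-GW
144.134.122.68: longest match 0.0.0.0/0 -> BRANCH-B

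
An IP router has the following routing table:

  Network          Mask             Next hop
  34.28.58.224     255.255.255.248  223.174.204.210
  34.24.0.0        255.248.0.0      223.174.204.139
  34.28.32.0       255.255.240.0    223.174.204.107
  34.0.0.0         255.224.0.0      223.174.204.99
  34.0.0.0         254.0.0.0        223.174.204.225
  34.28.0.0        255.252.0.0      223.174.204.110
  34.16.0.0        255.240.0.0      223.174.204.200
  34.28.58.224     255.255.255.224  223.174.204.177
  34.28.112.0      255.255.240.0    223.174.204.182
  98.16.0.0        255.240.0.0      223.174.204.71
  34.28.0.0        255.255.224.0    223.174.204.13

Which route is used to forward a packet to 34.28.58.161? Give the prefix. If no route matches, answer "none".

Entries matching 34.28.58.161:
  34.0.0.0/7 (34.0.0.0 - 35.255.255.255)
  34.0.0.0/11 (34.0.0.0 - 34.31.255.255)
  34.16.0.0/12 (34.16.0.0 - 34.31.255.255)
  34.24.0.0/13 (34.24.0.0 - 34.31.255.255)
  34.28.0.0/14 (34.28.0.0 - 34.31.255.255)
Most specific is 34.28.0.0/14.

34.28.0.0/14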